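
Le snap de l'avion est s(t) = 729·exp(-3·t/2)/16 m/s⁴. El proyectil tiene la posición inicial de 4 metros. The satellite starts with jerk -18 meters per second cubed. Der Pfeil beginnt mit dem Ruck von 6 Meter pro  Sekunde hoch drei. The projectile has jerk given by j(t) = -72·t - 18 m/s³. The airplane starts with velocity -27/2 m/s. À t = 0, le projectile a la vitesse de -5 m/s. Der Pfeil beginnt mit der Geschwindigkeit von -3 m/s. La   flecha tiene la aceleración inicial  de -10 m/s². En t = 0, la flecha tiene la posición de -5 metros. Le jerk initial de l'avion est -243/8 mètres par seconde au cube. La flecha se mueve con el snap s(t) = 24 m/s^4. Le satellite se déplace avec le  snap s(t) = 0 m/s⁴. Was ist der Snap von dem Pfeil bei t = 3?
Mit s(t) = 24 und Einsetzen von t = 3, finden wir s = 24.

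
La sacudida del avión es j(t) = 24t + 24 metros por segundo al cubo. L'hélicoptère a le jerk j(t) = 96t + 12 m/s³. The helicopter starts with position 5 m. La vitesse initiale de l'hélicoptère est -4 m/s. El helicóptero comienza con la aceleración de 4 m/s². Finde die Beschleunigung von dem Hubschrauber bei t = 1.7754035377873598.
Wir müssen das Integral unserer Gleichung für den Ruck j(t) = 96·t + 12 1-mal finden. Durch Integration von dem Ruck und Verwendung der Anfangsbedingung a(0) = 4, erhalten wir a(t) = 48·t^2 + 12·t + 4. Mit a(t) = 48·t^2 + 12·t + 4 und Einsetzen von t = 1.7754035377873598, finden wir a = 176.603613108866.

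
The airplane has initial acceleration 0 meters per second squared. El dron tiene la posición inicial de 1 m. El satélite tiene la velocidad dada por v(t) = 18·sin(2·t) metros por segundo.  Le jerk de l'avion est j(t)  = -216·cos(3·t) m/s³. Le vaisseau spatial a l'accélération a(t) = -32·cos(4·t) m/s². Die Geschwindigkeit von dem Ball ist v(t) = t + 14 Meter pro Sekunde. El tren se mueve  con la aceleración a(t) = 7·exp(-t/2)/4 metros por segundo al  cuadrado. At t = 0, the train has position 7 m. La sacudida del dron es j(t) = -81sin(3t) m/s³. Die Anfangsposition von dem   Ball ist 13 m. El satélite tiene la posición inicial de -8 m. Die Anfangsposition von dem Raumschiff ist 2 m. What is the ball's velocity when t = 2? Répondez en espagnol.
Tenemos la velocidad v(t) = t + 14. Sustituyendo t = 2: v(2) = 16.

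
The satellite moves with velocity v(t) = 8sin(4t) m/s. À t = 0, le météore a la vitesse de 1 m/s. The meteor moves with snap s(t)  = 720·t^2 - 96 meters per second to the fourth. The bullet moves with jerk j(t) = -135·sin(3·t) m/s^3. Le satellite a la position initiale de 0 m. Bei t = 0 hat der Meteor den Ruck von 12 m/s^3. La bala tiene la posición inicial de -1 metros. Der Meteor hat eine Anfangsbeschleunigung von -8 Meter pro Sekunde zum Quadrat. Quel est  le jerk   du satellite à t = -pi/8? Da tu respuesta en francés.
Pour résoudre ceci, nous devons prendre 2 dérivées de notre équation de la vitesse v(t) = 8·sin(4·t). La dérivée de la vitesse donne l'accélération: a(t) = 32·cos(4·t). La dérivée de l'accélération donne le jerk: j(t) = -128·sin(4·t). En utilisant j(t) = -128·sin(4·t) et en substituant t = -pi/8, nous trouvons j = 128.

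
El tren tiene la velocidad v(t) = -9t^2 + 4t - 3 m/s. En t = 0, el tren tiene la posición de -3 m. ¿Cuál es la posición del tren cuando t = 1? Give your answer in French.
Pour résoudre ceci, nous devons prendre 1 primitive de notre équation de la vitesse v(t) = -9·t^2 + 4·t - 3. La primitive de la vitesse, avec x(0) = -3, donne la position: x(t) = -3·t^3 + 2·t^2 - 3·t - 3. En utilisant x(t) = -3·t^3 + 2·t^2 - 3·t - 3 et en substituant t = 1, nous trouvons x = -7.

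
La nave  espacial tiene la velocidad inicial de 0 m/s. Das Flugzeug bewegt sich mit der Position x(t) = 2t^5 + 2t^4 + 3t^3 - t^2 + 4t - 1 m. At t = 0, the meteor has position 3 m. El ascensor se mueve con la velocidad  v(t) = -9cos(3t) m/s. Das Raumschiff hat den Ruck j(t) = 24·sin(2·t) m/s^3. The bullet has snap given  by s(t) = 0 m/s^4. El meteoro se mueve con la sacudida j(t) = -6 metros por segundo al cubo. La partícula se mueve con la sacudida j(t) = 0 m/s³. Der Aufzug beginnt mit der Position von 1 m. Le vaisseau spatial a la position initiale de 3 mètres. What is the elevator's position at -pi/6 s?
We must find the integral of our velocity equation v(t) = -9·cos(3·t) 1 time. The integral of velocity, with x(0) = 1, gives position: x(t) = 1 - 3·sin(3·t). From the given position equation x(t) = 1 - 3·sin(3·t), we substitute t = -pi/6 to get x = 4.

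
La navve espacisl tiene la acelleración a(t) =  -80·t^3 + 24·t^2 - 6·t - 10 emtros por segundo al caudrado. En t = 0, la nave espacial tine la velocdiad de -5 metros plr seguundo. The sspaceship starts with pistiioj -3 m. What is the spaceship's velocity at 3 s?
We must find the antiderivative of our acceleration equation a(t) = -80·t^3 + 24·t^2 - 6·t - 10 1 time. Taking ∫a(t)dt and applying v(0) = -5, we find v(t) = -20·t^4 + 8·t^3 - 3·t^2 - 10·t - 5. Using v(t) = -20·t^4 + 8·t^3 - 3·t^2 - 10·t - 5 and substituting t = 3, we find v = -1466.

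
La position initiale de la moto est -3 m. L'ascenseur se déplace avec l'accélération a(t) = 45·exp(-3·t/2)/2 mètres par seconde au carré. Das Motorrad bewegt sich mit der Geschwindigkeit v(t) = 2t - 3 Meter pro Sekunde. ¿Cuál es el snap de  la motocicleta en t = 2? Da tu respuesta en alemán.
Um dies zu lösen, müssen wir 3 Ableitungen unserer Gleichung für die Geschwindigkeit v(t) = 2·t - 3 nehmen. Die Ableitung von der Geschwindigkeit ergibt die Beschleunigung: a(t) = 2. Durch Ableiten von der Beschleunigung erhalten wir den Ruck: j(t) = 0. Durch Ableiten von dem Ruck erhalten wir den Snap: s(t) = 0. Mit s(t) = 0 und Einsetzen von t = 2, finden wir s = 0.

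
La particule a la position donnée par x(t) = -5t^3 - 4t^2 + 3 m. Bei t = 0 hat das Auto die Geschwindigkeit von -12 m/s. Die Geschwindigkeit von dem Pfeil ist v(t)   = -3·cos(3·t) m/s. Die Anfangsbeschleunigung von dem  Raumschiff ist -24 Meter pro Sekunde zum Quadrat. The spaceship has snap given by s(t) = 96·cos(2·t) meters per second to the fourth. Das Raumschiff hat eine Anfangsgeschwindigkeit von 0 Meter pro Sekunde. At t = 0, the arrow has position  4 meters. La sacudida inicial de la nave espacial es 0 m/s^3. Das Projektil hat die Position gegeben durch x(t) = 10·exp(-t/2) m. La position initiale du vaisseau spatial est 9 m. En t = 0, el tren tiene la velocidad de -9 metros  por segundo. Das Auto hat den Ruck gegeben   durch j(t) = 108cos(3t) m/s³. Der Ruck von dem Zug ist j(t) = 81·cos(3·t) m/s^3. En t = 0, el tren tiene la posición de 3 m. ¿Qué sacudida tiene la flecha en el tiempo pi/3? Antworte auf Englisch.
We must differentiate our velocity equation v(t) = -3·cos(3·t) 2 times. Taking d/dt of v(t), we find a(t) = 9·sin(3·t). Taking d/dt of a(t), we find j(t) = 27·cos(3·t). Using j(t) = 27·cos(3·t) and substituting t = pi/3, we find j = -27.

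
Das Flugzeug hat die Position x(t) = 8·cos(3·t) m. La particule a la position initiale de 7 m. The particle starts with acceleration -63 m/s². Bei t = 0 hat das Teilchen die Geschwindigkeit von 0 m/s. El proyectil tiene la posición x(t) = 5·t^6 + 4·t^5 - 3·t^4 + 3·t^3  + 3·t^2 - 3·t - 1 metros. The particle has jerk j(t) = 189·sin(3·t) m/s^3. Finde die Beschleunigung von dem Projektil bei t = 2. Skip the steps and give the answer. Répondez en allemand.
Bei t = 2, a = 2938.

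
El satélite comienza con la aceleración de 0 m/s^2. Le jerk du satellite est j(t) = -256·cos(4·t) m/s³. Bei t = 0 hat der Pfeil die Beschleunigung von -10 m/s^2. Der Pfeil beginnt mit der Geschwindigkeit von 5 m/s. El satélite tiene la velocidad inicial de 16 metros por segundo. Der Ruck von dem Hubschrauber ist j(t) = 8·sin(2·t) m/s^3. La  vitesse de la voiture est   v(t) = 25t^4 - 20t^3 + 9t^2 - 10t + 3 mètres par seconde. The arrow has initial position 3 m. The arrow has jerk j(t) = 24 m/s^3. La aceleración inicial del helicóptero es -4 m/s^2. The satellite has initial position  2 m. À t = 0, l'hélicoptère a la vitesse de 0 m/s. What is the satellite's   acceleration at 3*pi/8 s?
We need to integrate our jerk equation j(t) = -256·cos(4·t) 1 time. Integrating jerk and using the initial condition a(0) = 0, we get a(t) = -64·sin(4·t). From the given acceleration equation a(t) = -64·sin(4·t), we substitute t = 3*pi/8 to get a = 64.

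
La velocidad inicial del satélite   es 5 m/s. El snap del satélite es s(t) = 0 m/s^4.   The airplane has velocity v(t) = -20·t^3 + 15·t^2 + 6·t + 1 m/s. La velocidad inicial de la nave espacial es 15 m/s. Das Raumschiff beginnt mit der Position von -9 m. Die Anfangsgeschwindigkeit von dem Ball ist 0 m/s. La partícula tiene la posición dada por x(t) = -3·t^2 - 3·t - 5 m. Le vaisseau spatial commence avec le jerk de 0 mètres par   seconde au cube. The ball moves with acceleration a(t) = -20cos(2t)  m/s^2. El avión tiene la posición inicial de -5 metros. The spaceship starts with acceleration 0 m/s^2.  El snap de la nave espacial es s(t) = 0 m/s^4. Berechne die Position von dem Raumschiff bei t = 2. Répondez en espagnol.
Debemos encontrar la antiderivada de nuestra ecuación del snap s(t) = 0 4 veces. Integrando el snap y usando la condición inicial j(0) = 0, obtenemos j(t) = 0. Tomando ∫j(t)dt y aplicando a(0) = 0, encontramos a(t) = 0. Tomando ∫a(t)dt y aplicando v(0) = 15, encontramos v(t) = 15. La antiderivada de la velocidad es la posición. Usando x(0) = -9, obtenemos x(t) = 15·t - 9. Usando x(t) = 15·t - 9 y sustituyendo t = 2, encontramos x = 21.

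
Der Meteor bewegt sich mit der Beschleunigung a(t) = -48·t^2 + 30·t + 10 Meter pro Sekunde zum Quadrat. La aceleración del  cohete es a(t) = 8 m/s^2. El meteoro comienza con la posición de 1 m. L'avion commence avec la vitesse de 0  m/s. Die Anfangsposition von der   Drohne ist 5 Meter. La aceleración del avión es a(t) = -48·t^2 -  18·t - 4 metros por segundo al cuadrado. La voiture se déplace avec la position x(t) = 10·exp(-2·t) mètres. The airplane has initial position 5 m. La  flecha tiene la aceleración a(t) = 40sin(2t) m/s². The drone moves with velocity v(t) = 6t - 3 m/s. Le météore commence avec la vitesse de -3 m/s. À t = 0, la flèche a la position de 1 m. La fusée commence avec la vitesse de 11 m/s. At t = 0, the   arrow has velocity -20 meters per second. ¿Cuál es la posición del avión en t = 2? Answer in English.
We must find the integral of our acceleration equation a(t) = -48·t^2 - 18·t - 4 2 times. Taking ∫a(t)dt and applying v(0) = 0, we find v(t) = t·(-16·t^2 - 9·t - 4). The antiderivative of velocity is position. Using x(0) = 5, we get x(t) = -4·t^4 - 3·t^3 - 2·t^2 + 5. From the given position equation x(t) = -4·t^4 - 3·t^3 - 2·t^2 + 5, we substitute t = 2 to get x = -91.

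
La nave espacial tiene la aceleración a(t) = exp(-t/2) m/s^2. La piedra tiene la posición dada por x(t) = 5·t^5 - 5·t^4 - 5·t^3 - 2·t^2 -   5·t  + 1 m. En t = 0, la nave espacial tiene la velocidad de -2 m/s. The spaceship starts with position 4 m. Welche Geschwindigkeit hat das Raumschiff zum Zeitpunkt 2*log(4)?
Um dies zu lösen, müssen wir 1 Integral unserer Gleichung für die Beschleunigung a(t) = exp(-t/2) finden. Das Integral von der Beschleunigung ist die Geschwindigkeit. Mit v(0) = -2 erhalten wir v(t) = -2·exp(-t/2). Mit v(t) = -2·exp(-t/2) und Einsetzen von t = 2*log(4), finden wir v = -1/2.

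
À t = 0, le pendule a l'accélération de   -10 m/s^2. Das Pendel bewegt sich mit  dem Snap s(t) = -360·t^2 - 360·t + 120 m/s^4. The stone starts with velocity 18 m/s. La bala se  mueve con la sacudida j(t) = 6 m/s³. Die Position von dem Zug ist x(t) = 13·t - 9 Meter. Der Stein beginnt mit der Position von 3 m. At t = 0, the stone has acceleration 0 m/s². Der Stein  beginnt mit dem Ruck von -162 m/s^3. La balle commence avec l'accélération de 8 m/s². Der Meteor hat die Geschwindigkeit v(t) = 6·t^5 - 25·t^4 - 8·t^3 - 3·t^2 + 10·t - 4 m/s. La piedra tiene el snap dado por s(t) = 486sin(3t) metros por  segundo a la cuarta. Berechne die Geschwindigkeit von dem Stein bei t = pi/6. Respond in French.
En partant du snap s(t) = 486·sin(3·t), nous prenons 3 primitives. La primitive du snap, avec j(0) = -162, donne le jerk: j(t) = -162·cos(3·t). La primitive du jerk est l'accélération. En utilisant a(0) = 0, nous obtenons a(t) = -54·sin(3·t). En intégrant l'accélération et en utilisant la condition initiale v(0) = 18, nous obtenons v(t) = 18·cos(3·t). Nous avons la vitesse v(t) = 18·cos(3·t). En substituant t = pi/6: v(pi/6) = 0.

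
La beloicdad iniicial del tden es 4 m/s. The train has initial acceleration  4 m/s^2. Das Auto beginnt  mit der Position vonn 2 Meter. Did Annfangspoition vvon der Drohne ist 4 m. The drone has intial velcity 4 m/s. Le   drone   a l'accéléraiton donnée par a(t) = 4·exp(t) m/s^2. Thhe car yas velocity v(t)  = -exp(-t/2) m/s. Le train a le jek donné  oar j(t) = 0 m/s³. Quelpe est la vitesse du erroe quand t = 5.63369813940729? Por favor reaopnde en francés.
Nous devons intégrer notre équation de l'accélération a(t) = 4·exp(t) 1 fois. L'intégrale de l'accélération est la vitesse. En utilisant v(0) = 4, nous obtenons v(t) = 4·exp(t). Nous avons la vitesse v(t) = 4·exp(t). En substituant t = 5.63369813940729: v(5.63369813940729) = 1118.77822746812.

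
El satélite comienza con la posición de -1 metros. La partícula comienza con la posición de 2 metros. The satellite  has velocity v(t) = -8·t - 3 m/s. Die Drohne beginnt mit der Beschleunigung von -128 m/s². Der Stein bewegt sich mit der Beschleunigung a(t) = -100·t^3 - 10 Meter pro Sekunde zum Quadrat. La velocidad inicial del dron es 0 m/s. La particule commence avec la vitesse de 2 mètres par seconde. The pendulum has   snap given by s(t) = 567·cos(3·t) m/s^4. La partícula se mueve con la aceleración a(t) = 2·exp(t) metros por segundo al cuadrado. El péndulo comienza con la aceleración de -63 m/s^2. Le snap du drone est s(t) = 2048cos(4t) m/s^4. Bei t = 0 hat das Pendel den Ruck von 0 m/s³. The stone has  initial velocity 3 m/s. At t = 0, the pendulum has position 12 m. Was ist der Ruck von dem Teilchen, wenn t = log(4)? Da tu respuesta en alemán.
Um dies zu lösen, müssen wir 1 Ableitung unserer Gleichung für die Beschleunigung a(t) = 2·exp(t) nehmen. Die Ableitung von der Beschleunigung ergibt den Ruck: j(t) = 2·exp(t). Wir haben den Ruck j(t) = 2·exp(t). Durch Einsetzen von t = log(4): j(log(4)) = 8.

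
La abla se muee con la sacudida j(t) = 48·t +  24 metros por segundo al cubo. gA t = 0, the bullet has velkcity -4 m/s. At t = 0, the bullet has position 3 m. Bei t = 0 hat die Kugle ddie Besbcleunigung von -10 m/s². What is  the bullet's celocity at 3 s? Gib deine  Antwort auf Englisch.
We need to integrate our jerk equation j(t) = 48·t + 24 2 times. Taking ∫j(t)dt and applying a(0) = -10, we find a(t) = 24·t^2 + 24·t - 10. Integrating acceleration and using the initial condition v(0) = -4, we get v(t) = 8·t^3 + 12·t^2 - 10·t - 4. From the given velocity equation v(t) = 8·t^3 + 12·t^2 - 10·t - 4, we substitute t = 3 to get v = 290.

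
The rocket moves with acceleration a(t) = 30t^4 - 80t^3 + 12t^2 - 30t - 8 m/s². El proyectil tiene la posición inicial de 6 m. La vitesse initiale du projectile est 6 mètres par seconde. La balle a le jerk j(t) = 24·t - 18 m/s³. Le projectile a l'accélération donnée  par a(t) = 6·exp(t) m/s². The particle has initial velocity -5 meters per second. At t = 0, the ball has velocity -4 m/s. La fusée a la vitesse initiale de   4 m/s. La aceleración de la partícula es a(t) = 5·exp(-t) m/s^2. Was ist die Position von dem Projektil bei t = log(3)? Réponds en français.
Pour résoudre ceci, nous devons prendre 2 intégrales de notre équation de l'accélération a(t) = 6·exp(t). La primitive de l'accélération, avec v(0) = 6, donne la vitesse: v(t) = 6·exp(t). L'intégrale de la vitesse, avec x(0) = 6, donne la position: x(t) = 6·exp(t). Nous avons la position x(t) = 6·exp(t). En substituant t = log(3): x(log(3)) = 18.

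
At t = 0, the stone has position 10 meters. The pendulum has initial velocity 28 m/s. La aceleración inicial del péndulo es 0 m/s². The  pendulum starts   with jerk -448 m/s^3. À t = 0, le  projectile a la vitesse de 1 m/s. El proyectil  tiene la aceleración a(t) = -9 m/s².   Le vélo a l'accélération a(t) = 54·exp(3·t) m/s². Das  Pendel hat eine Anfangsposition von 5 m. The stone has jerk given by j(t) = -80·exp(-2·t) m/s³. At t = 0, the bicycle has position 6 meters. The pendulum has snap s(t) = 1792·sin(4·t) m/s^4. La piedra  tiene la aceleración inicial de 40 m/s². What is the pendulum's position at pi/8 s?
Starting from snap s(t) = 1792·sin(4·t), we take 4 integrals. Finding the integral of s(t) and using j(0) = -448: j(t) = -448·cos(4·t). Integrating jerk and using the initial condition a(0) = 0, we get a(t) = -112·sin(4·t). Taking ∫a(t)dt and applying v(0) = 28, we find v(t) = 28·cos(4·t). Integrating velocity and using the initial condition x(0) = 5, we get x(t) = 7·sin(4·t) + 5. From the given position equation x(t) = 7·sin(4·t) + 5, we substitute t = pi/8 to get x = 12.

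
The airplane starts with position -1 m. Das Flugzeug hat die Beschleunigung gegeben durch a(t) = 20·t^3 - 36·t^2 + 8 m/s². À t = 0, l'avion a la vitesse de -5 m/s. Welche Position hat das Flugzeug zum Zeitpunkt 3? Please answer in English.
Starting from acceleration a(t) = 20·t^3 - 36·t^2 + 8, we take 2 antiderivatives. Finding the integral of a(t) and using v(0) = -5: v(t) = 5·t^4 - 12·t^3 + 8·t - 5. The antiderivative of velocity, with x(0) = -1, gives position: x(t) = t^5 - 3·t^4 + 4·t^2 - 5·t - 1. From the given position equation x(t) = t^5 - 3·t^4 + 4·t^2 - 5·t - 1, we substitute t = 3 to get x = 20.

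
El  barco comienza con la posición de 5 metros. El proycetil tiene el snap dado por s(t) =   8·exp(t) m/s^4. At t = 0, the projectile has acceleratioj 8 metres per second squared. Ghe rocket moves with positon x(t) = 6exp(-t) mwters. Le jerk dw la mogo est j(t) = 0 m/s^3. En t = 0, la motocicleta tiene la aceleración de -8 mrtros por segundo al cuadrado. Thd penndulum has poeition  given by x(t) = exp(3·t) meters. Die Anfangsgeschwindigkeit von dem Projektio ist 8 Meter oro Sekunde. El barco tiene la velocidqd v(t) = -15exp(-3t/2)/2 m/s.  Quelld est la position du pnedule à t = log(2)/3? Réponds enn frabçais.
En utilisant x(t) = exp(3·t) et en substituant t = log(2)/3, nous trouvons x = 2.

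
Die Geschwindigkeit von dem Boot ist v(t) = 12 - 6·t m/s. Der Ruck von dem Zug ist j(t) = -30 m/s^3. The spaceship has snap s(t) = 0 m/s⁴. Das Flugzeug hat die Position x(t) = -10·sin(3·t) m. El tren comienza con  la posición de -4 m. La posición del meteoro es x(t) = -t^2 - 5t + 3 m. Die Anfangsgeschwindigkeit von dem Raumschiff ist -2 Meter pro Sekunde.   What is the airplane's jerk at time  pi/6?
Starting from position x(t) = -10·sin(3·t), we take 3 derivatives. The derivative of position gives velocity: v(t) = -30·cos(3·t). Taking d/dt of v(t), we find a(t) = 90·sin(3·t). Taking d/dt of a(t), we find j(t) = 270·cos(3·t). We have jerk j(t) = 270·cos(3·t). Substituting t = pi/6: j(pi/6) = 0.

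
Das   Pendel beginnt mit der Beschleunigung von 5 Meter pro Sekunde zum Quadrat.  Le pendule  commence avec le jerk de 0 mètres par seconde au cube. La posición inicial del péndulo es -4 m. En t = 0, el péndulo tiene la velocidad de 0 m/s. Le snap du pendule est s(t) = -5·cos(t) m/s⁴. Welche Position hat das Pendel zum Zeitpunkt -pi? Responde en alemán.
Wir müssen unsere Gleichung für den Snap s(t) = -5·cos(t) 4-mal integrieren. Die Stammfunktion von dem Snap, mit j(0) = 0, ergibt den Ruck: j(t) = -5·sin(t). Das Integral von dem Ruck, mit a(0) = 5, ergibt die Beschleunigung: a(t) = 5·cos(t). Mit ∫a(t)dt und Anwendung von v(0) = 0, finden wir v(t) = 5·sin(t). Mit ∫v(t)dt und Anwendung von x(0) = -4, finden wir x(t) = 1 - 5·cos(t). Mit x(t) = 1 - 5·cos(t) und Einsetzen von t = -pi, finden wir x = 6.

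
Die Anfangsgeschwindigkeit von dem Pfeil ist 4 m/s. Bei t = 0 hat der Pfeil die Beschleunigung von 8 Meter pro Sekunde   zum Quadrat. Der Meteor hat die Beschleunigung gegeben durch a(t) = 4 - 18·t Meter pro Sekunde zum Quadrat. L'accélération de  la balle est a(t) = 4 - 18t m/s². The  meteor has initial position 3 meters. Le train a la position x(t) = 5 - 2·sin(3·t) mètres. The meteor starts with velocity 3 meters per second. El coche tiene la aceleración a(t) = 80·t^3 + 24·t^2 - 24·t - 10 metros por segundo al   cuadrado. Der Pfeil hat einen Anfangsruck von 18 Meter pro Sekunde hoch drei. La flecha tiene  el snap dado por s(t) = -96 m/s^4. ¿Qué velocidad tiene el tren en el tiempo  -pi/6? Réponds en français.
Nous devons dériver notre équation de la position x(t) = 5 - 2·sin(3·t) 1 fois. En dérivant la position, nous obtenons la vitesse: v(t) = -6·cos(3·t). En utilisant v(t) = -6·cos(3·t) et en substituant t = -pi/6, nous trouvons v = 0.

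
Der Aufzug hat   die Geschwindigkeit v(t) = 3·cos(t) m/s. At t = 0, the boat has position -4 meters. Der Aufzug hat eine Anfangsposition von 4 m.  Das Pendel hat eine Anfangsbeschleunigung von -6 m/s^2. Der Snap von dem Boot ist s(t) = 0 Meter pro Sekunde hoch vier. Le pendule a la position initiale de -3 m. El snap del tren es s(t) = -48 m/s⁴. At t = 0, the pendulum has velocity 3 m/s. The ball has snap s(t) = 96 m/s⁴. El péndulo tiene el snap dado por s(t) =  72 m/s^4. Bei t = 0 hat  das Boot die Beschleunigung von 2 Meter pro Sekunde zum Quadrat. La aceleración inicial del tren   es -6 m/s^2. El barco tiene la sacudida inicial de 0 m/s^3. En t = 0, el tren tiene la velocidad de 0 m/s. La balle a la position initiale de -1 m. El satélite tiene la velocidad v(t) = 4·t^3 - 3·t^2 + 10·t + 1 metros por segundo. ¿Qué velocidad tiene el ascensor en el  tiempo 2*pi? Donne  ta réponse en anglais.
Using v(t) = 3·cos(t) and substituting t = 2*pi, we find v = 3.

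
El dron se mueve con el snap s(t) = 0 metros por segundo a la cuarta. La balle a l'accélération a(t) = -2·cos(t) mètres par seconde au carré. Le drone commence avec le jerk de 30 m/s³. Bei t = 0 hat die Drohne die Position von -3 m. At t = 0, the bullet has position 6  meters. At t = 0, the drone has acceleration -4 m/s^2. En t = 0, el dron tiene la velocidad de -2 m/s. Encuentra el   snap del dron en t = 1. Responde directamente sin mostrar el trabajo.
La respuesta es 0.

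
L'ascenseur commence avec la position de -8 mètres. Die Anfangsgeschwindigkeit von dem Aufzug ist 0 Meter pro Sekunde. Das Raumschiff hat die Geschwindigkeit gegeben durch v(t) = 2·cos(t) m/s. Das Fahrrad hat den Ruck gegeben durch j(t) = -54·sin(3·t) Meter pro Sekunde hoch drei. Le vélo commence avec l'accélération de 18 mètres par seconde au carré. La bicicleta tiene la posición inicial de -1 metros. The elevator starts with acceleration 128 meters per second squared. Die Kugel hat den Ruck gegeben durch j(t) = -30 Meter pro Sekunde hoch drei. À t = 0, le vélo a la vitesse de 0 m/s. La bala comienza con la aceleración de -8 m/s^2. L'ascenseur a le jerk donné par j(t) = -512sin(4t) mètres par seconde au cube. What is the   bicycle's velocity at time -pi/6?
To find the answer, we compute 2 integrals of j(t) = -54·sin(3·t). Finding the integral of j(t) and using a(0) = 18: a(t) = 18·cos(3·t). The integral of acceleration is velocity. Using v(0) = 0, we get v(t) = 6·sin(3·t). From the given velocity equation v(t) = 6·sin(3·t), we substitute t = -pi/6 to get v = -6.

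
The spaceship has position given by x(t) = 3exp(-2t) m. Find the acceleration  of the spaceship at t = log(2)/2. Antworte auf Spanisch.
Debemos derivar nuestra ecuación de la posición x(t) = 3·exp(-2·t) 2 veces. Derivando la posición, obtenemos la velocidad: v(t) = -6·exp(-2·t). Tomando d/dt de v(t), encontramos a(t) = 12·exp(-2·t). Tenemos la aceleración a(t) = 12·exp(-2·t). Sustituyendo t = log(2)/2: a(log(2)/2) = 6.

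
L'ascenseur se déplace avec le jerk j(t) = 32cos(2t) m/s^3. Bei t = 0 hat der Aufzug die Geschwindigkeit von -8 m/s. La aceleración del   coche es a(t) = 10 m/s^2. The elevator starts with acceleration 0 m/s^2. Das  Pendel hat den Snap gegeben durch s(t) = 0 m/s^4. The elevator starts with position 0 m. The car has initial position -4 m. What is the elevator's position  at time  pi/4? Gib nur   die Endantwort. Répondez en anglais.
x(pi/4) = -4.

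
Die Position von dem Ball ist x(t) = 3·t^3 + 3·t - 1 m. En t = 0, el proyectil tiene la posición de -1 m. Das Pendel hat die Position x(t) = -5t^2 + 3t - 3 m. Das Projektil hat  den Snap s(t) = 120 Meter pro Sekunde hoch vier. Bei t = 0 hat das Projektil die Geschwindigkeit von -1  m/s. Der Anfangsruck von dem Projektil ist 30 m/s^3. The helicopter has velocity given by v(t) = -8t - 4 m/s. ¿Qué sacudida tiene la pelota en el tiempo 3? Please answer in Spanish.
Debemos derivar nuestra ecuación de la posición x(t) = 3·t^3 + 3·t - 1 3 veces. La derivada de la posición da la velocidad: v(t) = 9·t^2 + 3. La derivada de la velocidad da la aceleración: a(t) = 18·t. Tomando d/dt de a(t), encontramos j(t) = 18. De la ecuación de la sacudida j(t) = 18, sustituimos t = 3 para obtener j = 18.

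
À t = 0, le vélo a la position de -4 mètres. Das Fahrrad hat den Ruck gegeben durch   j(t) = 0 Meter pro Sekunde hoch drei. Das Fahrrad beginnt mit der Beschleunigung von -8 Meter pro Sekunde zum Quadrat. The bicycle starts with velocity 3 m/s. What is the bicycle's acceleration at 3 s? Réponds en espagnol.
Para resolver esto, necesitamos tomar 1 integral de nuestra ecuación de la sacudida j(t) = 0. Integrando la sacudida y usando la condición inicial a(0) = -8, obtenemos a(t) = -8. De la ecuación de la aceleración a(t) = -8, sustituimos t = 3 para obtener a = -8.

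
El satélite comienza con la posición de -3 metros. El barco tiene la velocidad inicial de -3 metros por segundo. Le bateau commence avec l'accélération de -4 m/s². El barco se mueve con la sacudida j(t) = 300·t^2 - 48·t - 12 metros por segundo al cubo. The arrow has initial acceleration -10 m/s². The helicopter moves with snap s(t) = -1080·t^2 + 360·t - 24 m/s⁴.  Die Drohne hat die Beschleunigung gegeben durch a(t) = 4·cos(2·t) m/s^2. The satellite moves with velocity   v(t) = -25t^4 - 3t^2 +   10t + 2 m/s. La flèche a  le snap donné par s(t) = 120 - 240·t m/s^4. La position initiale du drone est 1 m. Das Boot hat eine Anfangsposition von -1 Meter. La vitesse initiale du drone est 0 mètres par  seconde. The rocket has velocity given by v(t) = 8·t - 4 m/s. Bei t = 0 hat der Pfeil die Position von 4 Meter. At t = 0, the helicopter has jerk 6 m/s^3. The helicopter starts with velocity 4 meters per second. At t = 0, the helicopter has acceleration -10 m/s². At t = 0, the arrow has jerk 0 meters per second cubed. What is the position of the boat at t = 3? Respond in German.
Wir müssen das Integral unserer Gleichung für den Ruck j(t) = 300·t^2 - 48·t - 12 3-mal finden. Das Integral von dem Ruck ist die Beschleunigung. Mit a(0) = -4 erhalten wir a(t) = 100·t^3 - 24·t^2 - 12·t - 4. Durch Integration von der Beschleunigung und Verwendung der Anfangsbedingung v(0) = -3, erhalten wir v(t) = 25·t^4 - 8·t^3 - 6·t^2 - 4·t - 3. Mit ∫v(t)dt und Anwendung von x(0) = -1, finden wir x(t) = 5·t^5 - 2·t^4 - 2·t^3 - 2·t^2 - 3·t - 1. Mit x(t) = 5·t^5 - 2·t^4 - 2·t^3 - 2·t^2 - 3·t - 1 und Einsetzen von t = 3, finden wir x = 971.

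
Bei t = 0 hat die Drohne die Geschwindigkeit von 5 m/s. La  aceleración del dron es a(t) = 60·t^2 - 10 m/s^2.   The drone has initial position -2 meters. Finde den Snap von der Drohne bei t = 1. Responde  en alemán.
Um dies zu lösen, müssen wir 2 Ableitungen unserer Gleichung für die Beschleunigung a(t) = 60·t^2 - 10 nehmen. Die Ableitung von der Beschleunigung ergibt den Ruck: j(t) = 120·t. Mit d/dt von j(t) finden wir s(t) = 120. Wir haben den Snap s(t) = 120. Durch Einsetzen von t = 1: s(1) = 120.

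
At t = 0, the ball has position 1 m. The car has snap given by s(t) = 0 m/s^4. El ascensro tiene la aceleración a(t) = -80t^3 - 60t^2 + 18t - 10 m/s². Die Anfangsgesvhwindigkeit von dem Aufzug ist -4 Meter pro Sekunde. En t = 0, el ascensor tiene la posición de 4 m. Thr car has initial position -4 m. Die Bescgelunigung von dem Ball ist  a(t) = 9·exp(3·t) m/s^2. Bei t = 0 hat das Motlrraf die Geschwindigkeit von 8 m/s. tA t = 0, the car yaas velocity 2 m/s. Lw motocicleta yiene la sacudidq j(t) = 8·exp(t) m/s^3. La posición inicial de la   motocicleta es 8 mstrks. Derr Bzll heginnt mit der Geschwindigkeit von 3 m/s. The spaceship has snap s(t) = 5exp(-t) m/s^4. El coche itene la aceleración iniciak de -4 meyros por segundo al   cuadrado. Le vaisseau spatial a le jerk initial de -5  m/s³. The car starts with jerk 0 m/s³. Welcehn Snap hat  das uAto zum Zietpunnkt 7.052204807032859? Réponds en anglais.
Using s(t) = 0 and substituting t = 7.052204807032859, we find s = 0.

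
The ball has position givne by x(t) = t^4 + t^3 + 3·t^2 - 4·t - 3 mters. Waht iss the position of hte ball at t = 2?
We have position x(t) = t^4 + t^3 + 3·t^2 - 4·t - 3. Substituting t = 2: x(2) = 25.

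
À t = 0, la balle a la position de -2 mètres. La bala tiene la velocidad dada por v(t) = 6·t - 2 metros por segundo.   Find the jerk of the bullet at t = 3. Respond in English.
To solve this, we need to take 2 derivatives of our velocity equation v(t) = 6·t - 2. Differentiating velocity, we get acceleration: a(t) = 6. Taking d/dt of a(t), we find j(t) = 0. We have jerk j(t) = 0. Substituting t = 3: j(3) = 0.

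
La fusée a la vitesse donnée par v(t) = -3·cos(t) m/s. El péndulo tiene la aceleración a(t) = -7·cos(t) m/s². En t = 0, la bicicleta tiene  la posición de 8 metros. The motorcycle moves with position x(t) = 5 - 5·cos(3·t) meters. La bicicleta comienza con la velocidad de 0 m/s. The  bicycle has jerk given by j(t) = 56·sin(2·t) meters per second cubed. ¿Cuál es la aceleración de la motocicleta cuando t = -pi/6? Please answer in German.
Ausgehend von der Position x(t) = 5 - 5·cos(3·t), nehmen wir 2 Ableitungen. Die Ableitung von der Position ergibt die Geschwindigkeit: v(t) = 15·sin(3·t). Mit d/dt von v(t) finden wir a(t) = 45·cos(3·t). Mit a(t) = 45·cos(3·t) und Einsetzen von t = -pi/6, finden wir a = 0.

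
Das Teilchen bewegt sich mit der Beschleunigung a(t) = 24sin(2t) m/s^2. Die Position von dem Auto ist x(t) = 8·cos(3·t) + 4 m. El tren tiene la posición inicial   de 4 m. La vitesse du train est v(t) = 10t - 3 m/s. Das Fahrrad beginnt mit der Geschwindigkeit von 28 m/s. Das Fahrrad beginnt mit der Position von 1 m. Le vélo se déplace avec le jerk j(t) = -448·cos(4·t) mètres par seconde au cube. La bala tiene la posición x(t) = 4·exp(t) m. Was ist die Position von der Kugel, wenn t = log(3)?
Mit x(t) = 4·exp(t) und Einsetzen von t = log(3), finden wir x = 12.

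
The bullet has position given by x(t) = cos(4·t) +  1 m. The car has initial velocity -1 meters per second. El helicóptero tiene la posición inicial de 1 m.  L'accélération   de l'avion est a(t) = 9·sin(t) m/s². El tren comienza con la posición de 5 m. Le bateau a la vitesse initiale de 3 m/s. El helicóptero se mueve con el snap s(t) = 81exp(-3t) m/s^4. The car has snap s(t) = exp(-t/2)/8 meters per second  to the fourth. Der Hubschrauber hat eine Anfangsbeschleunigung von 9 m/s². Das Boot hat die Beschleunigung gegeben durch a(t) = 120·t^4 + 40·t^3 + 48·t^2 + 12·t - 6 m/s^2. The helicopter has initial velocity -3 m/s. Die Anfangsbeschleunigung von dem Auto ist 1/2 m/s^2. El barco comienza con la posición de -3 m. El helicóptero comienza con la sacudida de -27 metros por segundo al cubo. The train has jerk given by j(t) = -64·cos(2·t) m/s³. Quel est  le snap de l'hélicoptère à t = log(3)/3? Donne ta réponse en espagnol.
Usando s(t) = 81·exp(-3·t) y sustituyendo t = log(3)/3, encontramos s = 27.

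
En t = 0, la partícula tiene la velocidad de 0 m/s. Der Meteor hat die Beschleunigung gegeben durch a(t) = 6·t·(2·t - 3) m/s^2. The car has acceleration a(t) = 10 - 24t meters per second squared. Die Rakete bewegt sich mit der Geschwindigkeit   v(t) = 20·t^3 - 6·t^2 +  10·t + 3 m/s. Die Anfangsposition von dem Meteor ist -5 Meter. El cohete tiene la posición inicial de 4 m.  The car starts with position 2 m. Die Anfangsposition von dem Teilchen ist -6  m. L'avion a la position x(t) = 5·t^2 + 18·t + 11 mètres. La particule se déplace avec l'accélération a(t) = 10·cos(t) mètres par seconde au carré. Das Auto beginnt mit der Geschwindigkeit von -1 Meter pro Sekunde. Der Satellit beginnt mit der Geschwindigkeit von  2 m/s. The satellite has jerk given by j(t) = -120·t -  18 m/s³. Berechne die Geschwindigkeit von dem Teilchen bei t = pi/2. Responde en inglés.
To solve this, we need to take 1 integral of our acceleration equation a(t) = 10·cos(t). Finding the antiderivative of a(t) and using v(0) = 0: v(t) = 10·sin(t). From the given velocity equation v(t) = 10·sin(t), we substitute t = pi/2 to get v = 10.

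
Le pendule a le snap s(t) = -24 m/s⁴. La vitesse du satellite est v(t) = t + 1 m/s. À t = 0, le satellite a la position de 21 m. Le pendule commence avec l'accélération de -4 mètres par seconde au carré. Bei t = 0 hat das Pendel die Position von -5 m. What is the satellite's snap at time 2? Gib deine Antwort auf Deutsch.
Ausgehend von der Geschwindigkeit v(t) = t + 1, nehmen wir 3 Ableitungen. Die Ableitung von der Geschwindigkeit ergibt die Beschleunigung: a(t) = 1. Mit d/dt von a(t) finden wir j(t) = 0. Die Ableitung von dem Ruck ergibt den Snap: s(t) = 0. Wir haben den Snap s(t) = 0. Durch Einsetzen von t = 2: s(2) = 0.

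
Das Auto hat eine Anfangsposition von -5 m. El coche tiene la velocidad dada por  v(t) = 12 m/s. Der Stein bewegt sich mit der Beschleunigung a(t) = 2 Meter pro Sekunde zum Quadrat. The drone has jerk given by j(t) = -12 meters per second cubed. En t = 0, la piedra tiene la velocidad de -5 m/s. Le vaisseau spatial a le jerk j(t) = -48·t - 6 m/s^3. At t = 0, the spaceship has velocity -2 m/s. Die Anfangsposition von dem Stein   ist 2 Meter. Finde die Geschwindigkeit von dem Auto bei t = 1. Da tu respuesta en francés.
En utilisant v(t) = 12 et en substituant t = 1, nous trouvons v = 12.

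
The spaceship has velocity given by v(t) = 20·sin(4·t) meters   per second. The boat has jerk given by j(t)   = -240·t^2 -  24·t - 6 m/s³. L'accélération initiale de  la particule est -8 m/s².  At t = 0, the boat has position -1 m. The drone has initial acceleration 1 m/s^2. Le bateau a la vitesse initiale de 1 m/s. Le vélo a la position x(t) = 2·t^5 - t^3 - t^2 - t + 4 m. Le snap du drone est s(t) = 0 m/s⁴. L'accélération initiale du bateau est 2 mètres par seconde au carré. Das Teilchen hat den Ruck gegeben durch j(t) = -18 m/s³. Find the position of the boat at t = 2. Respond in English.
To solve this, we need to take 3 antiderivatives of our jerk equation j(t) = -240·t^2 - 24·t - 6. Finding the integral of j(t) and using a(0) = 2: a(t) = -80·t^3 - 12·t^2 - 6·t + 2. The antiderivative of acceleration is velocity. Using v(0) = 1, we get v(t) = -20·t^4 - 4·t^3 - 3·t^2 + 2·t + 1. The integral of velocity is position. Using x(0) = -1, we get x(t) = -4·t^5 - t^4 - t^3 + t^2 + t - 1. From the given position equation x(t) = -4·t^5 - t^4 - t^3 + t^2 + t - 1, we substitute t = 2 to get x = -147.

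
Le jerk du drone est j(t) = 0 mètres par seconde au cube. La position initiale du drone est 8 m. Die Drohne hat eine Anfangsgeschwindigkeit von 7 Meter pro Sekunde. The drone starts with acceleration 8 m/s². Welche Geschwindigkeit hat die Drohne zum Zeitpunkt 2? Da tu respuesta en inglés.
To solve this, we need to take 2 integrals of our jerk equation j(t) = 0. The integral of jerk, with a(0) = 8, gives acceleration: a(t) = 8. Finding the integral of a(t) and using v(0) = 7: v(t) = 8·t + 7. From the given velocity equation v(t) = 8·t + 7, we substitute t = 2 to get v = 23.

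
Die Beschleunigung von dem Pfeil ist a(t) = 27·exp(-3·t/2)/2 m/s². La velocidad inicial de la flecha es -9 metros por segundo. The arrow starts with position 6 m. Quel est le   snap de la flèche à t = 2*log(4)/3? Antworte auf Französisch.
En partant de l'accélération a(t) = 27·exp(-3·t/2)/2, nous prenons 2 dérivées. En dérivant l'accélération, nous obtenons le jerk: j(t) = -81·exp(-3·t/2)/4. En prenant d/dt de j(t), nous trouvons s(t) = 243·exp(-3·t/2)/8. En utilisant s(t) = 243·exp(-3·t/2)/8 et en substituant t = 2*log(4)/3, nous trouvons s = 243/32.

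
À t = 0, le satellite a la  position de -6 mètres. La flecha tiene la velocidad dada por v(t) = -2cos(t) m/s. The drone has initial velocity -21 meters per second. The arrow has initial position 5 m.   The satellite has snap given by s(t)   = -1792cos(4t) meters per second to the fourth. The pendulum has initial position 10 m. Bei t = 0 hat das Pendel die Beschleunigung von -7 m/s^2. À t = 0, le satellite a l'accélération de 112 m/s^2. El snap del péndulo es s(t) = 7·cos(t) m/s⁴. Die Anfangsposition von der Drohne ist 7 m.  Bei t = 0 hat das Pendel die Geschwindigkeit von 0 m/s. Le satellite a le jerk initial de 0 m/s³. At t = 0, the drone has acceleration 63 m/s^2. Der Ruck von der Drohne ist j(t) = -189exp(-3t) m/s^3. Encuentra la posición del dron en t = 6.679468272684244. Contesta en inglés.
To find the answer, we compute 3 integrals of j(t) = -189·exp(-3·t). Integrating jerk and using the initial condition a(0) = 63, we get a(t) = 63·exp(-3·t). Finding the antiderivative of a(t) and using v(0) = -21: v(t) = -21·exp(-3·t). Taking ∫v(t)dt and applying x(0) = 7, we find x(t) = 7·exp(-3·t). We have position x(t) = 7·exp(-3·t). Substituting t = 6.679468272684244: x(6.679468272684244) = 1.38844730352363E-8.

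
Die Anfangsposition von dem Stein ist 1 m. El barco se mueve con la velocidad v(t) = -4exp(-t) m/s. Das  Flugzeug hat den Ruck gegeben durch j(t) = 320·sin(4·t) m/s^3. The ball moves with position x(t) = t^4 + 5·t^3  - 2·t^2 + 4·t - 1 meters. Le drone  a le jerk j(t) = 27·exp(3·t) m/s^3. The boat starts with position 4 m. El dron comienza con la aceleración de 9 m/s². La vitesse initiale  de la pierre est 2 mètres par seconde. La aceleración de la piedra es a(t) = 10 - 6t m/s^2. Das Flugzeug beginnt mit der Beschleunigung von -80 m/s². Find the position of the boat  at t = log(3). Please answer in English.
Starting from velocity v(t) = -4·exp(-t), we take 1 antiderivative. The antiderivative of velocity, with x(0) = 4, gives position: x(t) = 4·exp(-t). From the given position equation x(t) = 4·exp(-t), we substitute t = log(3) to get x = 4/3.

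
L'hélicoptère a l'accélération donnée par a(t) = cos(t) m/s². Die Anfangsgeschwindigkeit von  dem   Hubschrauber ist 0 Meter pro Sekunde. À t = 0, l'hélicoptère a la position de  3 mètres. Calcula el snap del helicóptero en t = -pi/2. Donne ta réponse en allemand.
Um dies zu lösen, müssen wir 2 Ableitungen unserer Gleichung für die Beschleunigung a(t) = cos(t) nehmen. Durch Ableiten von der Beschleunigung erhalten wir den Ruck: j(t) = -sin(t). Die Ableitung von dem Ruck ergibt den Snap: s(t) = -cos(t). Aus der Gleichung für den Snap s(t) = -cos(t), setzen wir t = -pi/2 ein und erhalten s = 0.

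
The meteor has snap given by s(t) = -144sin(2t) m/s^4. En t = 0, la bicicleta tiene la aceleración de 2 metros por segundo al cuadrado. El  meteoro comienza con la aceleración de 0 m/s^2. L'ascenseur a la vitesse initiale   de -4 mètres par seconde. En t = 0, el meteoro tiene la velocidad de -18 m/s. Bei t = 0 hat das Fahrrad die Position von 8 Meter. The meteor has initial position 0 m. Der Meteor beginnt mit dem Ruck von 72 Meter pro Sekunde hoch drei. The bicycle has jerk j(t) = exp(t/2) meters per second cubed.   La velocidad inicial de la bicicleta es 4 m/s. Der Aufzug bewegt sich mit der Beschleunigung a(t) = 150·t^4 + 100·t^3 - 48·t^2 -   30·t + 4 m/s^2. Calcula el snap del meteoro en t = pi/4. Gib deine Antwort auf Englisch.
Using s(t) = -144·sin(2·t) and substituting t = pi/4, we find s = -144.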